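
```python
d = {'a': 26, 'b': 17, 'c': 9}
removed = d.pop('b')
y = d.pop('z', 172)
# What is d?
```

After line 1: d = {'a': 26, 'b': 17, 'c': 9}
After line 2 (pop 'b' returns 17): d = {'a': 26, 'c': 9}, removed = 17
After line 3 (pop 'z' missing, returns default 172): d = {'a': 26, 'c': 9}, y = 172

{'a': 26, 'c': 9}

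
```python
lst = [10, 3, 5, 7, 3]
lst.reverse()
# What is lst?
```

[3, 7, 5, 3, 10]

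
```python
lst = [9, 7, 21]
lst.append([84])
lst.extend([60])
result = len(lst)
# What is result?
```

After line 1: lst = [9, 7, 21]
After line 2 (append adds [84] as single element): lst = [9, 7, 21, [84]]
After line 3 (extend unpacks [60], adds 60): lst = [9, 7, 21, [84], 60]
After line 4: result = len(lst) = 5

5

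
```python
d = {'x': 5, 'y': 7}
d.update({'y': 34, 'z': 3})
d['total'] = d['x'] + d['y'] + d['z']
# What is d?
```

After line 1: d = {'x': 5, 'y': 7}
After line 2 (y overwritten, z added): d = {'x': 5, 'y': 34, 'z': 3}
After line 3 (total = 5 + 34 + 3 = 42): d = {'x': 5, 'y': 34, 'z': 3, 'total': 42}

{'x': 5, 'y': 34, 'z': 3, 'total': 42}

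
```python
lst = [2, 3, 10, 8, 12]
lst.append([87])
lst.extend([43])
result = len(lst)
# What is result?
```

After line 1: lst = [2, 3, 10, 8, 12]
After line 2 (append adds [87] as single element): lst = [2, 3, 10, 8, 12, [87]]
After line 3 (extend unpacks [43], adds 43): lst = [2, 3, 10, 8, 12, [87], 43]
After line 4: result = len(lst) = 7

7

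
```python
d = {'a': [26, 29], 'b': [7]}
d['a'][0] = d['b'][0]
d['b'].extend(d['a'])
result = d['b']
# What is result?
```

After line 1: d = {'a': [26, 29], 'b': [7]}
After line 2 (a[0] = b[0] = 7): d = {'a': [7, 29], 'b': [7]}
After line 3 (b.extend(a) appends [7, 29]): d = {'a': [7, 29], 'b': [7, 7, 29]}
After line 4: result = d['b'] = [7, 7, 29]

[7, 7, 29]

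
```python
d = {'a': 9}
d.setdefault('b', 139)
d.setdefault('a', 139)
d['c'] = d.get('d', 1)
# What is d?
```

After line 1: d = {'a': 9}
After line 2 (setdefault adds 'b'=139): d = {'a': 9, 'b': 139}
After line 3 (setdefault 'a' no-op, already exists): d = {'a': 9, 'b': 139}
After line 4 (get('d', 1) returns default since 'd' not in d): d = {'a': 9, 'b': 139, 'c': 1}

{'a': 9, 'b': 139, 'c': 1}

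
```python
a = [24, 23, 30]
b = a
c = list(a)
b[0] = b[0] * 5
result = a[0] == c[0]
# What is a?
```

After line 1: a = [24, 23, 30]
After line 2 (b = a, alias): a = [24, 23, 30], b = [24, 23, 30]
After line 3 (c = list(a) is a copy, new object): c = [24, 23, 30]
After line 4 (b[0] = 24 * 5 = 120; mutates shared a/b): a = b = [120, 23, 30], c = [24, 23, 30]
After line 5 (a[0] = 120, c[0] = 24; result = False)

[120, 23, 30]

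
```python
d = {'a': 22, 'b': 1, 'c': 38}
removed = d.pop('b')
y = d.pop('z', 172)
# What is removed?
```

After line 1: d = {'a': 22, 'b': 1, 'c': 38}
After line 2 (pop 'b' returns 1): d = {'a': 22, 'c': 38}, removed = 1
After line 3 (pop 'z' missing, returns default 172): d = {'a': 22, 'c': 38}, y = 172

1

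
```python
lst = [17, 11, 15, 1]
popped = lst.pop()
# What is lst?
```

[17, 11, 15]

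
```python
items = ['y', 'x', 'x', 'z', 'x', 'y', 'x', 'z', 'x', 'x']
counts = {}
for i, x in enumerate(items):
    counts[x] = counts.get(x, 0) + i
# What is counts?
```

Initial: counts = {}, items = ['y', 'x', 'x', 'z', 'x', 'y', 'x', 'z', 'x', 'x']
i=0, x='y': counts = {'y': 0}
i=1, x='x': counts = {'y': 0, 'x': 1}
i=2, x='x': counts = {'y': 0, 'x': 3}
i=3, x='z': counts = {'y': 0, 'x': 3, 'z': 3}
i=4, x='x': counts = {'y': 0, 'x': 7, 'z': 3}
i=5, x='y': counts = {'y': 5, 'x': 7, 'z': 3}
i=6, x='x': counts = {'y': 5, 'x': 13, 'z': 3}
i=7, x='z': counts = {'y': 5, 'x': 13, 'z': 10}
i=8, x='x': counts = {'y': 5, 'x': 21, 'z': 10}
i=9, x='x': counts = {'y': 5, 'x': 30, 'z': 10}

{'y': 5, 'x': 30, 'z': 10}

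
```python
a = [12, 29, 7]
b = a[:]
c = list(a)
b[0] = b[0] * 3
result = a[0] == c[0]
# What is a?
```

After line 1: a = [12, 29, 7]
After line 2 (b = a[:], copy): a = [12, 29, 7], b = [12, 29, 7]
After line 3 (c = list(a) is a copy, new object): c = [12, 29, 7]
After line 4 (b[0] = 12 * 3 = 36; only b mutates (copy)): a = [12, 29, 7], b = [36, 29, 7], c = [12, 29, 7]
After line 5 (a[0] = 12, c[0] = 12; result = True)

[12, 29, 7]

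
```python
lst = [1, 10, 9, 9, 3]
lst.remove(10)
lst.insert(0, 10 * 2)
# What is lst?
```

After line 1: lst = [1, 10, 9, 9, 3]
After line 2 (remove first 10): lst = [1, 9, 9, 3]
After line 3 (insert 20 at index 0): lst = [20, 1, 9, 9, 3]

[20, 1, 9, 9, 3]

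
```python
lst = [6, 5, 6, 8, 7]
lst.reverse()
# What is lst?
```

[7, 8, 6, 5, 6]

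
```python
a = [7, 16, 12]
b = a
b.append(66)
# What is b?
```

After line 1: a = [7, 16, 12]
After line 2 (b = a is an alias, same object): a = [7, 16, 12], b = [7, 16, 12]
After line 3 (b.append mutates the shared list): a = [7, 16, 12, 66], b = [7, 16, 12, 66]

[7, 16, 12, 66]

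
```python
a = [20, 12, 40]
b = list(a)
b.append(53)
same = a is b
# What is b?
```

After line 1: a = [20, 12, 40]
After line 2 (b = list(a) is a shallow copy, new object): a = [20, 12, 40], b = [20, 12, 40]
After line 3 (append only mutates b): a = [20, 12, 40], b = [20, 12, 40, 53]
After line 4 (same = a is b; different objects -> False): same = False

[20, 12, 40, 53]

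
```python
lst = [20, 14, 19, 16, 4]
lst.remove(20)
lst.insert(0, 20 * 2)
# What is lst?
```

After line 1: lst = [20, 14, 19, 16, 4]
After line 2 (remove first 20): lst = [14, 19, 16, 4]
After line 3 (insert 40 at index 0): lst = [40, 14, 19, 16, 4]

[40, 14, 19, 16, 4]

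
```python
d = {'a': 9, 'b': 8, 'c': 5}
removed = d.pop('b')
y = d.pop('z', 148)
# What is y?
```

After line 1: d = {'a': 9, 'b': 8, 'c': 5}
After line 2 (pop 'b' returns 8): d = {'a': 9, 'c': 5}, removed = 8
After line 3 (pop 'z' missing, returns default 148): d = {'a': 9, 'c': 5}, y = 148

148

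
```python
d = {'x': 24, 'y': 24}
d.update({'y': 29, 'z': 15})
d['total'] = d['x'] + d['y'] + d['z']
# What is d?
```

After line 1: d = {'x': 24, 'y': 24}
After line 2 (y overwritten, z added): d = {'x': 24, 'y': 29, 'z': 15}
After line 3 (total = 24 + 29 + 15 = 68): d = {'x': 24, 'y': 29, 'z': 15, 'total': 68}

{'x': 24, 'y': 29, 'z': 15, 'total': 68}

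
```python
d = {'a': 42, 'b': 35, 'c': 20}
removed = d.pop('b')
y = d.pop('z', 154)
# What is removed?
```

After line 1: d = {'a': 42, 'b': 35, 'c': 20}
After line 2 (pop 'b' returns 35): d = {'a': 42, 'c': 20}, removed = 35
After line 3 (pop 'z' missing, returns default 154): d = {'a': 42, 'c': 20}, y = 154

35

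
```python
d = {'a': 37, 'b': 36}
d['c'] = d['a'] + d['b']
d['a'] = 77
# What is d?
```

After line 1: d = {'a': 37, 'b': 36}
After line 2 (d['c'] = 37 + 36): d = {'a': 37, 'b': 36, 'c': 73}
After line 3: d = {'a': 77, 'b': 36, 'c': 73}

{'a': 77, 'b': 36, 'c': 73}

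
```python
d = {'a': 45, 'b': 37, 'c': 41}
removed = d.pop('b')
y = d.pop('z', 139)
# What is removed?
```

After line 1: d = {'a': 45, 'b': 37, 'c': 41}
After line 2 (pop 'b' returns 37): d = {'a': 45, 'c': 41}, removed = 37
After line 3 (pop 'z' missing, returns default 139): d = {'a': 45, 'c': 41}, y = 139

37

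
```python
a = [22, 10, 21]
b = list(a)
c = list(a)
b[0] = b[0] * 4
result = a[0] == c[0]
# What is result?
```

After line 1: a = [22, 10, 21]
After line 2 (b = list(a), copy): a = [22, 10, 21], b = [22, 10, 21]
After line 3 (c = list(a) is a copy, new object): c = [22, 10, 21]
After line 4 (b[0] = 22 * 4 = 88; only b mutates (copy)): a = [22, 10, 21], b = [88, 10, 21], c = [22, 10, 21]
After line 5 (a[0] = 22, c[0] = 22; result = True)

True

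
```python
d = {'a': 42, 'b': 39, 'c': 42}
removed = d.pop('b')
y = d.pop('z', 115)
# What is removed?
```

After line 1: d = {'a': 42, 'b': 39, 'c': 42}
After line 2 (pop 'b' returns 39): d = {'a': 42, 'c': 42}, removed = 39
After line 3 (pop 'z' missing, returns default 115): d = {'a': 42, 'c': 42}, y = 115

39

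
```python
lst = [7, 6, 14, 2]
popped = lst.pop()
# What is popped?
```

2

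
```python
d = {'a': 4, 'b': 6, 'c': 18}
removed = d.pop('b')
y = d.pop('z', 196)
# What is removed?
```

After line 1: d = {'a': 4, 'b': 6, 'c': 18}
After line 2 (pop 'b' returns 6): d = {'a': 4, 'c': 18}, removed = 6
After line 3 (pop 'z' missing, returns default 196): d = {'a': 4, 'c': 18}, y = 196

6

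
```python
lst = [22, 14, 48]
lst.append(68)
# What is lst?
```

[22, 14, 48, 68]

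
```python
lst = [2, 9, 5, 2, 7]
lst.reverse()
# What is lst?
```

[7, 2, 5, 9, 2]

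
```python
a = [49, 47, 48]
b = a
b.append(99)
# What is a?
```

After line 1: a = [49, 47, 48]
After line 2 (b = a is an alias, same object): a = [49, 47, 48], b = [49, 47, 48]
After line 3 (b.append mutates the shared list): a = [49, 47, 48, 99], b = [49, 47, 48, 99]

[49, 47, 48, 99]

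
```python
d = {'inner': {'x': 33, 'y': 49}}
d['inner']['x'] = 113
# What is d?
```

After line 1: d = {'inner': {'x': 33, 'y': 49}}
After line 2 (inner x overwritten): d = {'inner': {'x': 113, 'y': 49}}

{'inner': {'x': 113, 'y': 49}}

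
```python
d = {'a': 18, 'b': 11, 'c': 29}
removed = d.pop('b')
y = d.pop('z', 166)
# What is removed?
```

After line 1: d = {'a': 18, 'b': 11, 'c': 29}
After line 2 (pop 'b' returns 11): d = {'a': 18, 'c': 29}, removed = 11
After line 3 (pop 'z' missing, returns default 166): d = {'a': 18, 'c': 29}, y = 166

11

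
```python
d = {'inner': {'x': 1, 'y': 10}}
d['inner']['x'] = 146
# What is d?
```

After line 1: d = {'inner': {'x': 1, 'y': 10}}
After line 2 (inner x overwritten): d = {'inner': {'x': 146, 'y': 10}}

{'inner': {'x': 146, 'y': 10}}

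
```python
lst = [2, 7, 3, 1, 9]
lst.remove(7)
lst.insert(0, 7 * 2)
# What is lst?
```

After line 1: lst = [2, 7, 3, 1, 9]
After line 2 (remove first 7): lst = [2, 3, 1, 9]
After line 3 (insert 14 at index 0): lst = [14, 2, 3, 1, 9]

[14, 2, 3, 1, 9]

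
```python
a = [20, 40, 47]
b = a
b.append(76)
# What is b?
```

After line 1: a = [20, 40, 47]
After line 2 (b = a is an alias, same object): a = [20, 40, 47], b = [20, 40, 47]
After line 3 (b.append mutates the shared list): a = [20, 40, 47, 76], b = [20, 40, 47, 76]

[20, 40, 47, 76]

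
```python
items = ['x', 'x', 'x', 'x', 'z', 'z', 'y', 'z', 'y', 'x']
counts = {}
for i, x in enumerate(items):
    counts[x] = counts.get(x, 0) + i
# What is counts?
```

Initial: counts = {}, items = ['x', 'x', 'x', 'x', 'z', 'z', 'y', 'z', 'y', 'x']
i=0, x='x': counts = {'x': 0}
i=1, x='x': counts = {'x': 1}
i=2, x='x': counts = {'x': 3}
i=3, x='x': counts = {'x': 6}
i=4, x='z': counts = {'x': 6, 'z': 4}
i=5, x='z': counts = {'x': 6, 'z': 9}
i=6, x='y': counts = {'x': 6, 'z': 9, 'y': 6}
i=7, x='z': counts = {'x': 6, 'z': 16, 'y': 6}
i=8, x='y': counts = {'x': 6, 'z': 16, 'y': 14}
i=9, x='x': counts = {'x': 15, 'z': 16, 'y': 14}

{'x': 15, 'z': 16, 'y': 14}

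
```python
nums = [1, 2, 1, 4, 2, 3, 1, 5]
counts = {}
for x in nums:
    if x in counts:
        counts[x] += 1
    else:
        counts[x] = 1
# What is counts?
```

Initial: counts = {}, nums = [1, 2, 1, 4, 2, 3, 1, 5]
See 1: counts = {1: 1}
See 2: counts = {1: 1, 2: 1}
See 1: counts = {1: 2, 2: 1}
See 4: counts = {1: 2, 2: 1, 4: 1}
See 2: counts = {1: 2, 2: 2, 4: 1}
See 3: counts = {1: 2, 2: 2, 4: 1, 3: 1}
See 1: counts = {1: 3, 2: 2, 4: 1, 3: 1}
See 5: counts = {1: 3, 2: 2, 4: 1, 3: 1, 5: 1}

{1: 3, 2: 2, 4: 1, 3: 1, 5: 1}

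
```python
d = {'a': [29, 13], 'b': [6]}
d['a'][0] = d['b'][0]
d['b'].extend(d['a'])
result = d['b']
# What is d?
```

After line 1: d = {'a': [29, 13], 'b': [6]}
After line 2 (a[0] = b[0] = 6): d = {'a': [6, 13], 'b': [6]}
After line 3 (b.extend(a) appends [6, 13]): d = {'a': [6, 13], 'b': [6, 6, 13]}
After line 4: result = d['b'] = [6, 6, 13]

{'a': [6, 13], 'b': [6, 6, 13]}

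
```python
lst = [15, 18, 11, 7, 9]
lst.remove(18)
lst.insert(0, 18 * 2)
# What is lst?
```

After line 1: lst = [15, 18, 11, 7, 9]
After line 2 (remove first 18): lst = [15, 11, 7, 9]
After line 3 (insert 36 at index 0): lst = [36, 15, 11, 7, 9]

[36, 15, 11, 7, 9]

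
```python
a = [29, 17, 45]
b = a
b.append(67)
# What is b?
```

After line 1: a = [29, 17, 45]
After line 2 (b = a is an alias, same object): a = [29, 17, 45], b = [29, 17, 45]
After line 3 (b.append mutates the shared list): a = [29, 17, 45, 67], b = [29, 17, 45, 67]

[29, 17, 45, 67]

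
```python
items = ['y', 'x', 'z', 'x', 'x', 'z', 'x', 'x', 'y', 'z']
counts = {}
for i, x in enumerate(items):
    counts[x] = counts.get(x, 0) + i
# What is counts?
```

Initial: counts = {}, items = ['y', 'x', 'z', 'x', 'x', 'z', 'x', 'x', 'y', 'z']
i=0, x='y': counts = {'y': 0}
i=1, x='x': counts = {'y': 0, 'x': 1}
i=2, x='z': counts = {'y': 0, 'x': 1, 'z': 2}
i=3, x='x': counts = {'y': 0, 'x': 4, 'z': 2}
i=4, x='x': counts = {'y': 0, 'x': 8, 'z': 2}
i=5, x='z': counts = {'y': 0, 'x': 8, 'z': 7}
i=6, x='x': counts = {'y': 0, 'x': 14, 'z': 7}
i=7, x='x': counts = {'y': 0, 'x': 21, 'z': 7}
i=8, x='y': counts = {'y': 8, 'x': 21, 'z': 7}
i=9, x='z': counts = {'y': 8, 'x': 21, 'z': 16}

{'y': 8, 'x': 21, 'z': 16}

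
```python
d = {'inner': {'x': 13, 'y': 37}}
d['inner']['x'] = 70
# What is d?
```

After line 1: d = {'inner': {'x': 13, 'y': 37}}
After line 2 (inner x overwritten): d = {'inner': {'x': 70, 'y': 37}}

{'inner': {'x': 70, 'y': 37}}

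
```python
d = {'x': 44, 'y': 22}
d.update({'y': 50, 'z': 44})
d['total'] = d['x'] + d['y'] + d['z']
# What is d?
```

After line 1: d = {'x': 44, 'y': 22}
After line 2 (y overwritten, z added): d = {'x': 44, 'y': 50, 'z': 44}
After line 3 (total = 44 + 50 + 44 = 138): d = {'x': 44, 'y': 50, 'z': 44, 'total': 138}

{'x': 44, 'y': 50, 'z': 44, 'total': 138}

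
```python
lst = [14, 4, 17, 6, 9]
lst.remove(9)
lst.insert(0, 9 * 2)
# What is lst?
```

After line 1: lst = [14, 4, 17, 6, 9]
After line 2 (remove first 9): lst = [14, 4, 17, 6]
After line 3 (insert 18 at index 0): lst = [18, 14, 4, 17, 6]

[18, 14, 4, 17, 6]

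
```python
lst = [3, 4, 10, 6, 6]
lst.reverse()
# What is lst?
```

[6, 6, 10, 4, 3]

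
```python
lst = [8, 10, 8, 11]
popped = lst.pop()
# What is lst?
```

[8, 10, 8]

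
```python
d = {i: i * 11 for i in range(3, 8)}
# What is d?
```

{3: 33, 4: 44, 5: 55, 6: 66, 7: 77}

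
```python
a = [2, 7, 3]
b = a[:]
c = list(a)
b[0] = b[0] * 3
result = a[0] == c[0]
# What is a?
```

After line 1: a = [2, 7, 3]
After line 2 (b = a[:], copy): a = [2, 7, 3], b = [2, 7, 3]
After line 3 (c = list(a) is a copy, new object): c = [2, 7, 3]
After line 4 (b[0] = 2 * 3 = 6; only b mutates (copy)): a = [2, 7, 3], b = [6, 7, 3], c = [2, 7, 3]
After line 5 (a[0] = 2, c[0] = 2; result = True)

[2, 7, 3]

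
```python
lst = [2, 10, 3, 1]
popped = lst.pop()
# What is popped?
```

1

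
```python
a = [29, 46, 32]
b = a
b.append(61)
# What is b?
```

After line 1: a = [29, 46, 32]
After line 2 (b = a is an alias, same object): a = [29, 46, 32], b = [29, 46, 32]
After line 3 (b.append mutates the shared list): a = [29, 46, 32, 61], b = [29, 46, 32, 61]

[29, 46, 32, 61]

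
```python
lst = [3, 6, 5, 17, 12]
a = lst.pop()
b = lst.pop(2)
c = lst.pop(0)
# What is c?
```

After line 1: lst = [3, 6, 5, 17, 12]
After line 2 (pop() -> a = 12): lst = [3, 6, 5, 17]
After line 3 (pop(2) -> b = 5): lst = [3, 6, 17]
After line 4 (pop(0) -> c = 3): lst = [6, 17]

3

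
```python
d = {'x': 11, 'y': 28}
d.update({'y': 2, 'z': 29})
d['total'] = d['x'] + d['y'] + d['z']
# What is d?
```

After line 1: d = {'x': 11, 'y': 28}
After line 2 (y overwritten, z added): d = {'x': 11, 'y': 2, 'z': 29}
After line 3 (total = 11 + 2 + 29 = 42): d = {'x': 11, 'y': 2, 'z': 29, 'total': 42}

{'x': 11, 'y': 2, 'z': 29, 'total': 42}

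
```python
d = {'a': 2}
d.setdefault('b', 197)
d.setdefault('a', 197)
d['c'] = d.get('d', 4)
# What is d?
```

After line 1: d = {'a': 2}
After line 2 (setdefault adds 'b'=197): d = {'a': 2, 'b': 197}
After line 3 (setdefault 'a' no-op, already exists): d = {'a': 2, 'b': 197}
After line 4 (get('d', 4) returns default since 'd' not in d): d = {'a': 2, 'b': 197, 'c': 4}

{'a': 2, 'b': 197, 'c': 4}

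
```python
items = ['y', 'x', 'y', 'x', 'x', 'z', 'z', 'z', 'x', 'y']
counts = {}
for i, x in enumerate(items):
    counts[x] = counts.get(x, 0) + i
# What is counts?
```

Initial: counts = {}, items = ['y', 'x', 'y', 'x', 'x', 'z', 'z', 'z', 'x', 'y']
i=0, x='y': counts = {'y': 0}
i=1, x='x': counts = {'y': 0, 'x': 1}
i=2, x='y': counts = {'y': 2, 'x': 1}
i=3, x='x': counts = {'y': 2, 'x': 4}
i=4, x='x': counts = {'y': 2, 'x': 8}
i=5, x='z': counts = {'y': 2, 'x': 8, 'z': 5}
i=6, x='z': counts = {'y': 2, 'x': 8, 'z': 11}
i=7, x='z': counts = {'y': 2, 'x': 8, 'z': 18}
i=8, x='x': counts = {'y': 2, 'x': 16, 'z': 18}
i=9, x='y': counts = {'y': 11, 'x': 16, 'z': 18}

{'y': 11, 'x': 16, 'z': 18}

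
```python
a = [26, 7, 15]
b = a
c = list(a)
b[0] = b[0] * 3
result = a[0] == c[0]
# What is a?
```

After line 1: a = [26, 7, 15]
After line 2 (b = a, alias): a = [26, 7, 15], b = [26, 7, 15]
After line 3 (c = list(a) is a copy, new object): c = [26, 7, 15]
After line 4 (b[0] = 26 * 3 = 78; mutates shared a/b): a = b = [78, 7, 15], c = [26, 7, 15]
After line 5 (a[0] = 78, c[0] = 26; result = False)

[78, 7, 15]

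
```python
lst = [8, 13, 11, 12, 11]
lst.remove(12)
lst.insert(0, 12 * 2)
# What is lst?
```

After line 1: lst = [8, 13, 11, 12, 11]
After line 2 (remove first 12): lst = [8, 13, 11, 11]
After line 3 (insert 24 at index 0): lst = [24, 8, 13, 11, 11]

[24, 8, 13, 11, 11]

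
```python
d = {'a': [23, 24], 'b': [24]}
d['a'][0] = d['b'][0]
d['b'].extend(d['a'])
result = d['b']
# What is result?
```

After line 1: d = {'a': [23, 24], 'b': [24]}
After line 2 (a[0] = b[0] = 24): d = {'a': [24, 24], 'b': [24]}
After line 3 (b.extend(a) appends [24, 24]): d = {'a': [24, 24], 'b': [24, 24, 24]}
After line 4: result = d['b'] = [24, 24, 24]

[24, 24, 24]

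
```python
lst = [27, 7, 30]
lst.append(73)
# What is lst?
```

[27, 7, 30, 73]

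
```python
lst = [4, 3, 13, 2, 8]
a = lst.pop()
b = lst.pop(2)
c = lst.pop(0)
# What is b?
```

After line 1: lst = [4, 3, 13, 2, 8]
After line 2 (pop() -> a = 8): lst = [4, 3, 13, 2]
After line 3 (pop(2) -> b = 13): lst = [4, 3, 2]
After line 4 (pop(0) -> c = 4): lst = [3, 2]

13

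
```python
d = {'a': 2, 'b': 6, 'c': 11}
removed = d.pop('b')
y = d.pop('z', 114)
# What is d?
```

After line 1: d = {'a': 2, 'b': 6, 'c': 11}
After line 2 (pop 'b' returns 6): d = {'a': 2, 'c': 11}, removed = 6
After line 3 (pop 'z' missing, returns default 114): d = {'a': 2, 'c': 11}, y = 114

{'a': 2, 'c': 11}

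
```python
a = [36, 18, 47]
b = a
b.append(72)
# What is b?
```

After line 1: a = [36, 18, 47]
After line 2 (b = a is an alias, same object): a = [36, 18, 47], b = [36, 18, 47]
After line 3 (b.append mutates the shared list): a = [36, 18, 47, 72], b = [36, 18, 47, 72]

[36, 18, 47, 72]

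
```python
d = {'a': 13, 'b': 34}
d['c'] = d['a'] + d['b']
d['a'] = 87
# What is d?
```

After line 1: d = {'a': 13, 'b': 34}
After line 2 (d['c'] = 13 + 34): d = {'a': 13, 'b': 34, 'c': 47}
After line 3: d = {'a': 87, 'b': 34, 'c': 47}

{'a': 87, 'b': 34, 'c': 47}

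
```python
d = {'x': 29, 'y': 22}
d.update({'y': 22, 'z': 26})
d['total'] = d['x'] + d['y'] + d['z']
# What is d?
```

After line 1: d = {'x': 29, 'y': 22}
After line 2 (y overwritten, z added): d = {'x': 29, 'y': 22, 'z': 26}
After line 3 (total = 29 + 22 + 26 = 77): d = {'x': 29, 'y': 22, 'z': 26, 'total': 77}

{'x': 29, 'y': 22, 'z': 26, 'total': 77}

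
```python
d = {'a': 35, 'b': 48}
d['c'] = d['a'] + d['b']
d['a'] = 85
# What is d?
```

After line 1: d = {'a': 35, 'b': 48}
After line 2 (d['c'] = 35 + 48): d = {'a': 35, 'b': 48, 'c': 83}
After line 3: d = {'a': 85, 'b': 48, 'c': 83}

{'a': 85, 'b': 48, 'c': 83}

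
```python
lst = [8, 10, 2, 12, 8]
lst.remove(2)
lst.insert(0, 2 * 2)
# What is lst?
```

After line 1: lst = [8, 10, 2, 12, 8]
After line 2 (remove first 2): lst = [8, 10, 12, 8]
After line 3 (insert 4 at index 0): lst = [4, 8, 10, 12, 8]

[4, 8, 10, 12, 8]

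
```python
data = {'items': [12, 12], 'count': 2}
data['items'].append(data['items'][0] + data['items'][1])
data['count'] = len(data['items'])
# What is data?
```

After line 1: data = {'items': [12, 12], 'count': 2}
After line 2 (append 12 + 12 = 24): data = {'items': [12, 12, 24], 'count': 2}
After line 3 (count = len(items) = 3): data = {'items': [12, 12, 24], 'count': 3}

{'items': [12, 12, 24], 'count': 3}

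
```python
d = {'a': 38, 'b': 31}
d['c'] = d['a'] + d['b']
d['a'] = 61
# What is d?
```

After line 1: d = {'a': 38, 'b': 31}
After line 2 (d['c'] = 38 + 31): d = {'a': 38, 'b': 31, 'c': 69}
After line 3: d = {'a': 61, 'b': 31, 'c': 69}

{'a': 61, 'b': 31, 'c': 69}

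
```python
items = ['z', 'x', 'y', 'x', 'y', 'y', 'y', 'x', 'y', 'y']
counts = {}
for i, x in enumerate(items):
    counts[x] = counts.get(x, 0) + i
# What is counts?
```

Initial: counts = {}, items = ['z', 'x', 'y', 'x', 'y', 'y', 'y', 'x', 'y', 'y']
i=0, x='z': counts = {'z': 0}
i=1, x='x': counts = {'z': 0, 'x': 1}
i=2, x='y': counts = {'z': 0, 'x': 1, 'y': 2}
i=3, x='x': counts = {'z': 0, 'x': 4, 'y': 2}
i=4, x='y': counts = {'z': 0, 'x': 4, 'y': 6}
i=5, x='y': counts = {'z': 0, 'x': 4, 'y': 11}
i=6, x='y': counts = {'z': 0, 'x': 4, 'y': 17}
i=7, x='x': counts = {'z': 0, 'x': 11, 'y': 17}
i=8, x='y': counts = {'z': 0, 'x': 11, 'y': 25}
i=9, x='y': counts = {'z': 0, 'x': 11, 'y': 34}

{'z': 0, 'x': 11, 'y': 34}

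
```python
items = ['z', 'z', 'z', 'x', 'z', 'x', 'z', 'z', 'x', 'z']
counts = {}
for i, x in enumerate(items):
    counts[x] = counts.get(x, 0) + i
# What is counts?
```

Initial: counts = {}, items = ['z', 'z', 'z', 'x', 'z', 'x', 'z', 'z', 'x', 'z']
i=0, x='z': counts = {'z': 0}
i=1, x='z': counts = {'z': 1}
i=2, x='z': counts = {'z': 3}
i=3, x='x': counts = {'z': 3, 'x': 3}
i=4, x='z': counts = {'z': 7, 'x': 3}
i=5, x='x': counts = {'z': 7, 'x': 8}
i=6, x='z': counts = {'z': 13, 'x': 8}
i=7, x='z': counts = {'z': 20, 'x': 8}
i=8, x='x': counts = {'z': 20, 'x': 16}
i=9, x='z': counts = {'z': 29, 'x': 16}

{'z': 29, 'x': 16}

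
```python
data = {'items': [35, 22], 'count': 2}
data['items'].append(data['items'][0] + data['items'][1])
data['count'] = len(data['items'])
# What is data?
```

After line 1: data = {'items': [35, 22], 'count': 2}
After line 2 (append 35 + 22 = 57): data = {'items': [35, 22, 57], 'count': 2}
After line 3 (count = len(items) = 3): data = {'items': [35, 22, 57], 'count': 3}

{'items': [35, 22, 57], 'count': 3}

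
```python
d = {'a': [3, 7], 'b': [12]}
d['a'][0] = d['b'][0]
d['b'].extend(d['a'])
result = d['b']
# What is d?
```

After line 1: d = {'a': [3, 7], 'b': [12]}
After line 2 (a[0] = b[0] = 12): d = {'a': [12, 7], 'b': [12]}
After line 3 (b.extend(a) appends [12, 7]): d = {'a': [12, 7], 'b': [12, 12, 7]}
After line 4: result = d['b'] = [12, 12, 7]

{'a': [12, 7], 'b': [12, 12, 7]}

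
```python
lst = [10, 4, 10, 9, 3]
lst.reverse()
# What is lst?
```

[3, 9, 10, 4, 10]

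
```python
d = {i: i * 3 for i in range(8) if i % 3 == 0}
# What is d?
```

{0: 0, 3: 9, 6: 18}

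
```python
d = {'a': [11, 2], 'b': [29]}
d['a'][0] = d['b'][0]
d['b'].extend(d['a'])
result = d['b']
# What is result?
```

After line 1: d = {'a': [11, 2], 'b': [29]}
After line 2 (a[0] = b[0] = 29): d = {'a': [29, 2], 'b': [29]}
After line 3 (b.extend(a) appends [29, 2]): d = {'a': [29, 2], 'b': [29, 29, 2]}
After line 4: result = d['b'] = [29, 29, 2]

[29, 29, 2]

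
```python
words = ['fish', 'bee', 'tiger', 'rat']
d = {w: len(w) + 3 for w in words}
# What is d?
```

{'fish': 7, 'bee': 6, 'tiger': 8, 'rat': 6}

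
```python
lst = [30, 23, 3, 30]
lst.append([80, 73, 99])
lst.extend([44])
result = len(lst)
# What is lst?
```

After line 1: lst = [30, 23, 3, 30]
After line 2 (append adds [80, 73, 99] as single element): lst = [30, 23, 3, 30, [80, 73, 99]]
After line 3 (extend unpacks [44], adds 44): lst = [30, 23, 3, 30, [80, 73, 99], 44]
After line 4: result = len(lst) = 6

[30, 23, 3, 30, [80, 73, 99], 44]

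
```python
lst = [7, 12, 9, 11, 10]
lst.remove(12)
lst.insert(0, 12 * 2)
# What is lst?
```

After line 1: lst = [7, 12, 9, 11, 10]
After line 2 (remove first 12): lst = [7, 9, 11, 10]
After line 3 (insert 24 at index 0): lst = [24, 7, 9, 11, 10]

[24, 7, 9, 11, 10]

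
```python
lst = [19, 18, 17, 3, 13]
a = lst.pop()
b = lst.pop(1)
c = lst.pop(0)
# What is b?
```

After line 1: lst = [19, 18, 17, 3, 13]
After line 2 (pop() -> a = 13): lst = [19, 18, 17, 3]
After line 3 (pop(1) -> b = 18): lst = [19, 17, 3]
After line 4 (pop(0) -> c = 19): lst = [17, 3]

18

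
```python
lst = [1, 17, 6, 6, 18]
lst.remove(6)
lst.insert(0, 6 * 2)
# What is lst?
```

After line 1: lst = [1, 17, 6, 6, 18]
After line 2 (remove first 6): lst = [1, 17, 6, 18]
After line 3 (insert 12 at index 0): lst = [12, 1, 17, 6, 18]

[12, 1, 17, 6, 18]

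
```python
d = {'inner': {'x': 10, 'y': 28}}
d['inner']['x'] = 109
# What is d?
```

After line 1: d = {'inner': {'x': 10, 'y': 28}}
After line 2 (inner x overwritten): d = {'inner': {'x': 109, 'y': 28}}

{'inner': {'x': 109, 'y': 28}}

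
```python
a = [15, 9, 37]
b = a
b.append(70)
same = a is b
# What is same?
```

After line 1: a = [15, 9, 37]
After line 2 (b = a is an alias, same object): a = [15, 9, 37], b = [15, 9, 37]
After line 3 (b.append mutates the shared list): a = [15, 9, 37, 70], b = [15, 9, 37, 70]
After line 4 (same = a is b; same object -> True): same = True

True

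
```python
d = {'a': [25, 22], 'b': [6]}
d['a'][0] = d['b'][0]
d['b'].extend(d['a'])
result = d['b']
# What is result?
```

After line 1: d = {'a': [25, 22], 'b': [6]}
After line 2 (a[0] = b[0] = 6): d = {'a': [6, 22], 'b': [6]}
After line 3 (b.extend(a) appends [6, 22]): d = {'a': [6, 22], 'b': [6, 6, 22]}
After line 4: result = d['b'] = [6, 6, 22]

[6, 6, 22]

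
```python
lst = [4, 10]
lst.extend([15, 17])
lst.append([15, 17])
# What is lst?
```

After line 1: lst = [4, 10]
After line 2 (extend unpacks [15, 17]): lst = [4, 10, 15, 17]
After line 3 (append adds [15, 17] as single element): lst = [4, 10, 15, 17, [15, 17]]

[4, 10, 15, 17, [15, 17]]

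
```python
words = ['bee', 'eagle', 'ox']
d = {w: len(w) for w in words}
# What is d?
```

{'bee': 3, 'eagle': 5, 'ox': 2}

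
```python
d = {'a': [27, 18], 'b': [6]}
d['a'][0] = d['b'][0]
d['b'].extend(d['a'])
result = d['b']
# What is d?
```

After line 1: d = {'a': [27, 18], 'b': [6]}
After line 2 (a[0] = b[0] = 6): d = {'a': [6, 18], 'b': [6]}
After line 3 (b.extend(a) appends [6, 18]): d = {'a': [6, 18], 'b': [6, 6, 18]}
After line 4: result = d['b'] = [6, 6, 18]

{'a': [6, 18], 'b': [6, 6, 18]}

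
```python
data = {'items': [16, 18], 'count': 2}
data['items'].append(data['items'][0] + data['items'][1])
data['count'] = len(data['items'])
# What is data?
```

After line 1: data = {'items': [16, 18], 'count': 2}
After line 2 (append 16 + 18 = 34): data = {'items': [16, 18, 34], 'count': 2}
After line 3 (count = len(items) = 3): data = {'items': [16, 18, 34], 'count': 3}

{'items': [16, 18, 34], 'count': 3}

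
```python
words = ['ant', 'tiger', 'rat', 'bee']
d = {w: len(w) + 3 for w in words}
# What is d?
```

{'ant': 6, 'tiger': 8, 'rat': 6, 'bee': 6}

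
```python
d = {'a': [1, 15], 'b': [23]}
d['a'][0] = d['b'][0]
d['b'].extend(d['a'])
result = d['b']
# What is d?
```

After line 1: d = {'a': [1, 15], 'b': [23]}
After line 2 (a[0] = b[0] = 23): d = {'a': [23, 15], 'b': [23]}
After line 3 (b.extend(a) appends [23, 15]): d = {'a': [23, 15], 'b': [23, 23, 15]}
After line 4: result = d['b'] = [23, 23, 15]

{'a': [23, 15], 'b': [23, 23, 15]}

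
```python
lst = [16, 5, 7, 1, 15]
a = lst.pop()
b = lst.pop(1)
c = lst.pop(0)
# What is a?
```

After line 1: lst = [16, 5, 7, 1, 15]
After line 2 (pop() -> a = 15): lst = [16, 5, 7, 1]
After line 3 (pop(1) -> b = 5): lst = [16, 7, 1]
After line 4 (pop(0) -> c = 16): lst = [7, 1]

15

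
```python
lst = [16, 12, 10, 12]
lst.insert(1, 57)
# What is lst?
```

[16, 57, 12, 10, 12]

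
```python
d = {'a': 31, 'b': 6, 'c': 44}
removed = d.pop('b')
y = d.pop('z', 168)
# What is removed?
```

After line 1: d = {'a': 31, 'b': 6, 'c': 44}
After line 2 (pop 'b' returns 6): d = {'a': 31, 'c': 44}, removed = 6
After line 3 (pop 'z' missing, returns default 168): d = {'a': 31, 'c': 44}, y = 168

6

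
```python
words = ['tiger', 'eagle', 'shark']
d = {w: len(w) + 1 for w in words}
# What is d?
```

{'tiger': 6, 'eagle': 6, 'shark': 6}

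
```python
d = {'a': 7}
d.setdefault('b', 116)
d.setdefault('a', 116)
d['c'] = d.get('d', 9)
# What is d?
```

After line 1: d = {'a': 7}
After line 2 (setdefault adds 'b'=116): d = {'a': 7, 'b': 116}
After line 3 (setdefault 'a' no-op, already exists): d = {'a': 7, 'b': 116}
After line 4 (get('d', 9) returns default since 'd' not in d): d = {'a': 7, 'b': 116, 'c': 9}

{'a': 7, 'b': 116, 'c': 9}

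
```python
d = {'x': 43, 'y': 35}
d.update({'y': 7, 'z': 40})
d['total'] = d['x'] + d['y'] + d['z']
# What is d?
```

After line 1: d = {'x': 43, 'y': 35}
After line 2 (y overwritten, z added): d = {'x': 43, 'y': 7, 'z': 40}
After line 3 (total = 43 + 7 + 40 = 90): d = {'x': 43, 'y': 7, 'z': 40, 'total': 90}

{'x': 43, 'y': 7, 'z': 40, 'total': 90}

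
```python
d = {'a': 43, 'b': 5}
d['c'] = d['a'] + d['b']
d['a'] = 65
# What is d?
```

After line 1: d = {'a': 43, 'b': 5}
After line 2 (d['c'] = 43 + 5): d = {'a': 43, 'b': 5, 'c': 48}
After line 3: d = {'a': 65, 'b': 5, 'c': 48}

{'a': 65, 'b': 5, 'c': 48}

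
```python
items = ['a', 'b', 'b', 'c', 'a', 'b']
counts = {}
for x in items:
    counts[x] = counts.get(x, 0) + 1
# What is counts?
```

Initial: counts = {}, items = ['a', 'b', 'b', 'c', 'a', 'b']
See 'a': counts = {'a': 1}
See 'b': counts = {'a': 1, 'b': 1}
See 'b': counts = {'a': 1, 'b': 2}
See 'c': counts = {'a': 1, 'b': 2, 'c': 1}
See 'a': counts = {'a': 2, 'b': 2, 'c': 1}
See 'b': counts = {'a': 2, 'b': 3, 'c': 1}

{'a': 2, 'b': 3, 'c': 1}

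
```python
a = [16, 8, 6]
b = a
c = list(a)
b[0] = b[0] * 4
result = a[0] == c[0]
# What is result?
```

After line 1: a = [16, 8, 6]
After line 2 (b = a, alias): a = [16, 8, 6], b = [16, 8, 6]
After line 3 (c = list(a) is a copy, new object): c = [16, 8, 6]
After line 4 (b[0] = 16 * 4 = 64; mutates shared a/b): a = b = [64, 8, 6], c = [16, 8, 6]
After line 5 (a[0] = 64, c[0] = 16; result = False)

False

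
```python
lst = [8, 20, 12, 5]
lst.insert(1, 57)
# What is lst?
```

[8, 57, 20, 12, 5]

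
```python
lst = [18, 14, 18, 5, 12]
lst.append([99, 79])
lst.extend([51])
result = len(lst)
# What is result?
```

After line 1: lst = [18, 14, 18, 5, 12]
After line 2 (append adds [99, 79] as single element): lst = [18, 14, 18, 5, 12, [99, 79]]
After line 3 (extend unpacks [51], adds 51): lst = [18, 14, 18, 5, 12, [99, 79], 51]
After line 4: result = len(lst) = 7

7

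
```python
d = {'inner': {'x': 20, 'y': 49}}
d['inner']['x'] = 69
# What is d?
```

After line 1: d = {'inner': {'x': 20, 'y': 49}}
After line 2 (inner x overwritten): d = {'inner': {'x': 69, 'y': 49}}

{'inner': {'x': 69, 'y': 49}}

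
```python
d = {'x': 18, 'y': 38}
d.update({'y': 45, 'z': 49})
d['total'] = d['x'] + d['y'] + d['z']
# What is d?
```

After line 1: d = {'x': 18, 'y': 38}
After line 2 (y overwritten, z added): d = {'x': 18, 'y': 45, 'z': 49}
After line 3 (total = 18 + 45 + 49 = 112): d = {'x': 18, 'y': 45, 'z': 49, 'total': 112}

{'x': 18, 'y': 45, 'z': 49, 'total': 112}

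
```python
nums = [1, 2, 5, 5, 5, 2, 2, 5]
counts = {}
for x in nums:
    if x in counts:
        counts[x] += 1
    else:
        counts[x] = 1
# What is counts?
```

Initial: counts = {}, nums = [1, 2, 5, 5, 5, 2, 2, 5]
See 1: counts = {1: 1}
See 2: counts = {1: 1, 2: 1}
See 5: counts = {1: 1, 2: 1, 5: 1}
See 5: counts = {1: 1, 2: 1, 5: 2}
See 5: counts = {1: 1, 2: 1, 5: 3}
See 2: counts = {1: 1, 2: 2, 5: 3}
See 2: counts = {1: 1, 2: 3, 5: 3}
See 5: counts = {1: 1, 2: 3, 5: 4}

{1: 1, 2: 3, 5: 4}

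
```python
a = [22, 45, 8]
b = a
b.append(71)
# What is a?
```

After line 1: a = [22, 45, 8]
After line 2 (b = a is an alias, same object): a = [22, 45, 8], b = [22, 45, 8]
After line 3 (b.append mutates the shared list): a = [22, 45, 8, 71], b = [22, 45, 8, 71]

[22, 45, 8, 71]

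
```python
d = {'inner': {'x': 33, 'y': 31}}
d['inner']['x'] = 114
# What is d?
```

After line 1: d = {'inner': {'x': 33, 'y': 31}}
After line 2 (inner x overwritten): d = {'inner': {'x': 114, 'y': 31}}

{'inner': {'x': 114, 'y': 31}}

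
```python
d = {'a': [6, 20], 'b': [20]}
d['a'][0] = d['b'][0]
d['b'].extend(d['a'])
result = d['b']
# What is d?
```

After line 1: d = {'a': [6, 20], 'b': [20]}
After line 2 (a[0] = b[0] = 20): d = {'a': [20, 20], 'b': [20]}
After line 3 (b.extend(a) appends [20, 20]): d = {'a': [20, 20], 'b': [20, 20, 20]}
After line 4: result = d['b'] = [20, 20, 20]

{'a': [20, 20], 'b': [20, 20, 20]}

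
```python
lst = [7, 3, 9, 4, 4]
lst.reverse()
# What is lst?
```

[4, 4, 9, 3, 7]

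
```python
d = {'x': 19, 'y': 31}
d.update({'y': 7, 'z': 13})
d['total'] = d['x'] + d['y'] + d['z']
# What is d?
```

After line 1: d = {'x': 19, 'y': 31}
After line 2 (y overwritten, z added): d = {'x': 19, 'y': 7, 'z': 13}
After line 3 (total = 19 + 7 + 13 = 39): d = {'x': 19, 'y': 7, 'z': 13, 'total': 39}

{'x': 19, 'y': 7, 'z': 13, 'total': 39}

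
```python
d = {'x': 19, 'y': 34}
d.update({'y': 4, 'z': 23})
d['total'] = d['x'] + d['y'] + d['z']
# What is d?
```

After line 1: d = {'x': 19, 'y': 34}
After line 2 (y overwritten, z added): d = {'x': 19, 'y': 4, 'z': 23}
After line 3 (total = 19 + 4 + 23 = 46): d = {'x': 19, 'y': 4, 'z': 23, 'total': 46}

{'x': 19, 'y': 4, 'z': 23, 'total': 46}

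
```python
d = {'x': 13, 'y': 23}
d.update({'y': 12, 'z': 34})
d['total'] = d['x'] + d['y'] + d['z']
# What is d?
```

After line 1: d = {'x': 13, 'y': 23}
After line 2 (y overwritten, z added): d = {'x': 13, 'y': 12, 'z': 34}
After line 3 (total = 13 + 12 + 34 = 59): d = {'x': 13, 'y': 12, 'z': 34, 'total': 59}

{'x': 13, 'y': 12, 'z': 34, 'total': 59}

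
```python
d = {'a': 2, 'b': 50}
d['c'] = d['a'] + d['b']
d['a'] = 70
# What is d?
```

After line 1: d = {'a': 2, 'b': 50}
After line 2 (d['c'] = 2 + 50): d = {'a': 2, 'b': 50, 'c': 52}
After line 3: d = {'a': 70, 'b': 50, 'c': 52}

{'a': 70, 'b': 50, 'c': 52}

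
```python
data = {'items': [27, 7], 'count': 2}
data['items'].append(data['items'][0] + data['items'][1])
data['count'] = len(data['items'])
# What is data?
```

After line 1: data = {'items': [27, 7], 'count': 2}
After line 2 (append 27 + 7 = 34): data = {'items': [27, 7, 34], 'count': 2}
After line 3 (count = len(items) = 3): data = {'items': [27, 7, 34], 'count': 3}

{'items': [27, 7, 34], 'count': 3}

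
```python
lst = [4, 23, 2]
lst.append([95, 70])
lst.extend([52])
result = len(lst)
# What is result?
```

After line 1: lst = [4, 23, 2]
After line 2 (append adds [95, 70] as single element): lst = [4, 23, 2, [95, 70]]
After line 3 (extend unpacks [52], adds 52): lst = [4, 23, 2, [95, 70], 52]
After line 4: result = len(lst) = 5

5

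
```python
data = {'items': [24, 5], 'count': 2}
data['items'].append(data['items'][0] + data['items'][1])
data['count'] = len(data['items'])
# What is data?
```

After line 1: data = {'items': [24, 5], 'count': 2}
After line 2 (append 24 + 5 = 29): data = {'items': [24, 5, 29], 'count': 2}
After line 3 (count = len(items) = 3): data = {'items': [24, 5, 29], 'count': 3}

{'items': [24, 5, 29], 'count': 3}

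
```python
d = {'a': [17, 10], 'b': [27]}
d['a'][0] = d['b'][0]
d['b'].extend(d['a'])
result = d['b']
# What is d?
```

After line 1: d = {'a': [17, 10], 'b': [27]}
After line 2 (a[0] = b[0] = 27): d = {'a': [27, 10], 'b': [27]}
After line 3 (b.extend(a) appends [27, 10]): d = {'a': [27, 10], 'b': [27, 27, 10]}
After line 4: result = d['b'] = [27, 27, 10]

{'a': [27, 10], 'b': [27, 27, 10]}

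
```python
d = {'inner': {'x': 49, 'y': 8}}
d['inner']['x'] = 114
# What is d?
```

After line 1: d = {'inner': {'x': 49, 'y': 8}}
After line 2 (inner x overwritten): d = {'inner': {'x': 114, 'y': 8}}

{'inner': {'x': 114, 'y': 8}}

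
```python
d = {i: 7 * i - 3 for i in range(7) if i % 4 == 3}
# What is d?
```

{3: 18}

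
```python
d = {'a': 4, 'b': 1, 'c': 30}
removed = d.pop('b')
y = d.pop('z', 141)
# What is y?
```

After line 1: d = {'a': 4, 'b': 1, 'c': 30}
After line 2 (pop 'b' returns 1): d = {'a': 4, 'c': 30}, removed = 1
After line 3 (pop 'z' missing, returns default 141): d = {'a': 4, 'c': 30}, y = 141

141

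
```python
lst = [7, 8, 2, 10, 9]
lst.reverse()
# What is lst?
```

[9, 10, 2, 8, 7]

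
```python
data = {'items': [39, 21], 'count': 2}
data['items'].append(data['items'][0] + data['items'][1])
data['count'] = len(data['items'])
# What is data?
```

After line 1: data = {'items': [39, 21], 'count': 2}
After line 2 (append 39 + 21 = 60): data = {'items': [39, 21, 60], 'count': 2}
After line 3 (count = len(items) = 3): data = {'items': [39, 21, 60], 'count': 3}

{'items': [39, 21, 60], 'count': 3}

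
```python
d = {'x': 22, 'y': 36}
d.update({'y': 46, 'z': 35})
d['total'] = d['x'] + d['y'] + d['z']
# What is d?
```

After line 1: d = {'x': 22, 'y': 36}
After line 2 (y overwritten, z added): d = {'x': 22, 'y': 46, 'z': 35}
After line 3 (total = 22 + 46 + 35 = 103): d = {'x': 22, 'y': 46, 'z': 35, 'total': 103}

{'x': 22, 'y': 46, 'z': 35, 'total': 103}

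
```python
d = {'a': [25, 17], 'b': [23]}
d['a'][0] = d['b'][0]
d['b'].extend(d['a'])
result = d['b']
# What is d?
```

After line 1: d = {'a': [25, 17], 'b': [23]}
After line 2 (a[0] = b[0] = 23): d = {'a': [23, 17], 'b': [23]}
After line 3 (b.extend(a) appends [23, 17]): d = {'a': [23, 17], 'b': [23, 23, 17]}
After line 4: result = d['b'] = [23, 23, 17]

{'a': [23, 17], 'b': [23, 23, 17]}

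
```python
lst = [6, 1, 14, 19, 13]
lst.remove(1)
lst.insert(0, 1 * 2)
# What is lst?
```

After line 1: lst = [6, 1, 14, 19, 13]
After line 2 (remove first 1): lst = [6, 14, 19, 13]
After line 3 (insert 2 at index 0): lst = [2, 6, 14, 19, 13]

[2, 6, 14, 19, 13]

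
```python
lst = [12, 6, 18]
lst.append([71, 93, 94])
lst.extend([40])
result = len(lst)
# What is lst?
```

After line 1: lst = [12, 6, 18]
After line 2 (append adds [71, 93, 94] as single element): lst = [12, 6, 18, [71, 93, 94]]
After line 3 (extend unpacks [40], adds 40): lst = [12, 6, 18, [71, 93, 94], 40]
After line 4: result = len(lst) = 5

[12, 6, 18, [71, 93, 94], 40]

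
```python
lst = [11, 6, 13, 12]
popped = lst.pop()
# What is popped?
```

12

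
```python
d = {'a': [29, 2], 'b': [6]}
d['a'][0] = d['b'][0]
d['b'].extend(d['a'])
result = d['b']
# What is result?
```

After line 1: d = {'a': [29, 2], 'b': [6]}
After line 2 (a[0] = b[0] = 6): d = {'a': [6, 2], 'b': [6]}
After line 3 (b.extend(a) appends [6, 2]): d = {'a': [6, 2], 'b': [6, 6, 2]}
After line 4: result = d['b'] = [6, 6, 2]

[6, 6, 2]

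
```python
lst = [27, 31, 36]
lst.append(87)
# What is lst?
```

[27, 31, 36, 87]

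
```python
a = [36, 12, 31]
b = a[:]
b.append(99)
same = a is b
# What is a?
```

After line 1: a = [36, 12, 31]
After line 2 (b = a[:] is a shallow copy, new object): a = [36, 12, 31], b = [36, 12, 31]
After line 3 (append only mutates b): a = [36, 12, 31], b = [36, 12, 31, 99]
After line 4 (same = a is b; different objects -> False): same = False

[36, 12, 31]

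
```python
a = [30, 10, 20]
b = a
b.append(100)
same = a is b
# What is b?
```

After line 1: a = [30, 10, 20]
After line 2 (b = a is an alias, same object): a = [30, 10, 20], b = [30, 10, 20]
After line 3 (b.append mutates the shared list): a = [30, 10, 20, 100], b = [30, 10, 20, 100]
After line 4 (same = a is b; same object -> True): same = True

[30, 10, 20, 100]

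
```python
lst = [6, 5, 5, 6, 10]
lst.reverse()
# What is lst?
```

[10, 6, 5, 5, 6]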